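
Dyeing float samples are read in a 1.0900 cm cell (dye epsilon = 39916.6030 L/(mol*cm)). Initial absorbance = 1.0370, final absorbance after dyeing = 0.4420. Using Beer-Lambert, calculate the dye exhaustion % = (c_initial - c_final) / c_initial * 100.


c_initial = A_i / (epsilon * l) = 1.0370 / (39916.6030 * 1.0900) = 2.3834e-05 mol/L
c_final = A_f / (epsilon * l) = 0.4420 / (39916.6030 * 1.0900) = 1.0159e-05 mol/L
Exhaustion = (c_initial - c_final) / c_initial * 100 = (2.3834e-05 - 1.0159e-05) / 2.3834e-05 * 100 = 57.3770 %


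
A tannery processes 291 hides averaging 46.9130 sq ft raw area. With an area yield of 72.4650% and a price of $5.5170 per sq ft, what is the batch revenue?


Raw_total = N * avg_area = 291 * 46.9130 = 13651.6830 sq ft
Finished = Raw_total * yield / 100 = 13651.6830 * 72.4650 / 100 = 9892.6921 sq ft
Value = Finished * price = 9892.6921 * 5.5170 = 54577.9822 $


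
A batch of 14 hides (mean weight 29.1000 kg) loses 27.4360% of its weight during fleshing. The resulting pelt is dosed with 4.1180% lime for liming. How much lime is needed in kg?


Total_raw = N * avg_wt = 14 * 29.1000 = 407.4000 kg
Substrate = Total_raw * (1 - loss/100) = 407.4000 * (1 - 27.4360/100) = 295.6257 kg
Lime = Substrate * pct / 100 = 295.6257 * 4.1180 / 100 = 12.1739 kg


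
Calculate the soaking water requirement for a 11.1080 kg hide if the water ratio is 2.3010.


Formula: Water = hide_weight * ratio
Substituting: Water = 11.1080 * 2.3010
Result: 25.5595 kg


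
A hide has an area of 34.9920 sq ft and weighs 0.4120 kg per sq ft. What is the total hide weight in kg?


Formula: Weight = area * weight_per_sqft
Substituting: Weight = 34.9920 * 0.4120
Result: 14.4167 kg


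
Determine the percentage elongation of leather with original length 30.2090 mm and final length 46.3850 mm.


Formula: Elongation = (Lf - L0) / L0 * 100
Substituting: Elongation = (46.3850 - 30.2090) / 30.2090 * 100
Result: 53.5470 %


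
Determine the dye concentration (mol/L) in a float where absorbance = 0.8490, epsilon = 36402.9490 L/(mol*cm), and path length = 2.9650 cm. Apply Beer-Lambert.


Formula: c = A / (epsilon * l)
Substituting: c = 0.8490 / (36402.9490 * 2.9650)
Result: 7.8659e-06 mol/L


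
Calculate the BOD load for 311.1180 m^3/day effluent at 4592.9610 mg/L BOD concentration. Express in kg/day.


Formula: BOD_load = volume * conc / 1000
Substituting: BOD_load = 311.1180 * 4592.9610 / 1000
Result: 1428.9528 kg/day


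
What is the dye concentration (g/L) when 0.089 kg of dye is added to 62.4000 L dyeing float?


Formula: Conc = dye_mass(kg) / volume(L) * 1000
Substituting: Conc = 0.089 / 62.4000 * 1000
Result: 1.4263 g/L


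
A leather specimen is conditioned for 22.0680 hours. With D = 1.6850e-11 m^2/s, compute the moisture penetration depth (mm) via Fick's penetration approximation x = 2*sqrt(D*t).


t = 22.0680 hr * 3600 = 79444.8000 s
D * t = 1.6850e-11 * 79444.8000 = 1.3386e-06
x = 2 * sqrt(D*t) = 2 * sqrt(1.3386e-06) = 0.002314 m = 2.3140 mm


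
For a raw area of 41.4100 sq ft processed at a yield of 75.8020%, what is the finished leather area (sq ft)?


Formula: finished = raw * yield / 100
Substituting: finished = 41.4100 * 75.8020 / 100
Result: 31.3896 sq ft


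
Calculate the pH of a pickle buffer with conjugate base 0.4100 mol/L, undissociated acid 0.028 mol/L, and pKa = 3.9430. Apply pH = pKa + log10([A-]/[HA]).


ratio = [A-] / [HA] = 0.4100 / 0.028 = 14.6429
log10(ratio) = 1.1656
pH = pKa + log10(ratio) = 3.9430 + 1.1656 = 5.1086


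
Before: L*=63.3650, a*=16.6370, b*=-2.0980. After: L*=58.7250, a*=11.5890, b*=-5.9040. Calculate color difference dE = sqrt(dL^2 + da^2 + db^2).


dL = -4.6400, da = -5.0480, db = -3.8060
dE = sqrt((-4.6400)^2 + (-5.0480)^2 + (-3.8060)^2) = 7.8420


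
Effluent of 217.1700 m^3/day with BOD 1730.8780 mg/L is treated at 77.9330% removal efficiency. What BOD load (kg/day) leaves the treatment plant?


Load_in = volume * conc / 1000 = 217.1700 * 1730.8780 / 1000 = 375.8948 kg/day
Removed = Load_in * eff / 100 = 375.8948 * 77.9330 / 100 = 292.9461 kg/day
Load_out = Load_in - Removed = 375.8948 - 292.9461 = 82.9487 kg/day


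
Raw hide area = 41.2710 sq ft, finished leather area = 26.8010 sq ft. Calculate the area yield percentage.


Formula: Yield = finished / raw * 100
Substituting: Yield = 26.8010 / 41.2710 * 100
Result: 64.9391 %


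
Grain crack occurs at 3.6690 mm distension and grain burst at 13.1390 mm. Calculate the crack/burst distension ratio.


Formula: Ratio = crack / burst
Substituting: Ratio = 3.6690 / 13.1390
Result: 0.2792


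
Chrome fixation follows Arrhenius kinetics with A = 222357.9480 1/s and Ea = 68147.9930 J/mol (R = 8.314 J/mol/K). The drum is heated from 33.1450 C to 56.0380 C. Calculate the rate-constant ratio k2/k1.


T1 = 33.1450 + 273.15 = 306.2950 K; T2 = 56.0380 + 273.15 = 329.1880 K
k1 = A * exp(-Ea/(R*T1)) = 222357.9480 * exp(-68147.9930/(8.314*306.2950)) = 5.3073e-07 1/s
k2 = A * exp(-Ea/(R*T2)) = 222357.9480 * exp(-68147.9930/(8.314*329.1880)) = 3.4129e-06 1/s
k2/k1 = 3.4129e-06 / 5.3073e-07 = 6.4306


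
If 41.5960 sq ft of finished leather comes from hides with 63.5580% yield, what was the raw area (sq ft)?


Formula: raw = finished * 100 / yield
Substituting: raw = 41.5960 * 100 / 63.5580
Result: 65.4457 sq ft


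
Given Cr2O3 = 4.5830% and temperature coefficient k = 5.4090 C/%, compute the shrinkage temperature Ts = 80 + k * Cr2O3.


Formula: Ts = 80 + k * Cr2O3
Substituting: Ts = 80 + 5.4090 * 4.5830
Result: 104.7894 C


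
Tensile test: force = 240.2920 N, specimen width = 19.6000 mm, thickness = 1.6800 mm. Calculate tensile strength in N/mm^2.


Formula: TS = force / (width * thickness)
Substituting: TS = 240.2920 / (19.6000 * 1.6800)
Result: 7.2975 N/mm^2


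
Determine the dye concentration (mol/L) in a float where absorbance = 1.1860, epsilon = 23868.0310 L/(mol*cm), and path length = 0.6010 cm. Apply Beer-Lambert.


Formula: c = A / (epsilon * l)
Substituting: c = 1.1860 / (23868.0310 * 0.6010)
Result: 8.2679e-05 mol/L


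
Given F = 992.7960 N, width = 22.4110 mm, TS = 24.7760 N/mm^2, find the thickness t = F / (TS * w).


Formula: t = F / (TS * w)
Substituting: t = 992.7960 / (24.7760 * 22.4110)
Result: 1.7880 mm


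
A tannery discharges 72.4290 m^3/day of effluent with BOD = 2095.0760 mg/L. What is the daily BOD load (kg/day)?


Formula: BOD_load = volume * conc / 1000
Substituting: BOD_load = 72.4290 * 2095.0760 / 1000
Result: 151.7443 kg/day


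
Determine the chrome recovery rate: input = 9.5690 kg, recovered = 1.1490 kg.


Formula: Recovery = recovered / input * 100
Substituting: Recovery = 1.1490 / 9.5690 * 100
Result: 12.0075 %


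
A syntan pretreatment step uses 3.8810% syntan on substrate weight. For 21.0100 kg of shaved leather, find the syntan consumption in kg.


Formula: Syntan = substrate * pct / 100
Substituting: Syntan = 21.0100 * 3.8810 / 100
Result: 0.8154 kg


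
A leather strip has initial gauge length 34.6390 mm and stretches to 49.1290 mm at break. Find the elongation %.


Formula: Elongation = (Lf - L0) / L0 * 100
Substituting: Elongation = (49.1290 - 34.6390) / 34.6390 * 100
Result: 41.8315 %


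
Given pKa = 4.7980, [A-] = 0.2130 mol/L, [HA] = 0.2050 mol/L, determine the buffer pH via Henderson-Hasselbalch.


ratio = [A-] / [HA] = 0.2130 / 0.2050 = 1.0390
log10(ratio) = 0.0166257
pH = pKa + log10(ratio) = 4.7980 + 0.0166257 = 4.8146


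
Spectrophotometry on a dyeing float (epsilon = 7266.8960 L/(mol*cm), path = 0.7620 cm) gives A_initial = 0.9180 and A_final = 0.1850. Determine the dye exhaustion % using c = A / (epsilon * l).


c_initial = A_i / (epsilon * l) = 0.9180 / (7266.8960 * 0.7620) = 1.6578e-04 mol/L
c_final = A_f / (epsilon * l) = 0.1850 / (7266.8960 * 0.7620) = 3.3409e-05 mol/L
Exhaustion = (c_initial - c_final) / c_initial * 100 = (1.6578e-04 - 3.3409e-05) / 1.6578e-04 * 100 = 79.8475 %


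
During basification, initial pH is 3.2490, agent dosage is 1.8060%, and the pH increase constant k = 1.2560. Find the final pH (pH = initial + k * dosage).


Formula: pH_final = pH_initial + k * base_pct
Substituting: pH_final = 3.2490 + 1.2560 * 1.8060
Result: 5.5173


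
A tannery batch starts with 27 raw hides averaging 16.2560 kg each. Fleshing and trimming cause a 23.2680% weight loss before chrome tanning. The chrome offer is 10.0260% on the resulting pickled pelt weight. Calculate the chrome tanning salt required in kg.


Total_raw = N * avg_wt = 27 * 16.2560 = 438.9120 kg
Substrate = Total_raw * (1 - loss/100) = 438.9120 * (1 - 23.2680/100) = 336.7860 kg
Chrome = Substrate * pct / 100 = 336.7860 * 10.0260 / 100 = 33.7662 kg


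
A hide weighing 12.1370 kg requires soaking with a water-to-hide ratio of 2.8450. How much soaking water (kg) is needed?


Formula: Water = hide_weight * ratio
Substituting: Water = 12.1370 * 2.8450
Result: 34.5298 kg


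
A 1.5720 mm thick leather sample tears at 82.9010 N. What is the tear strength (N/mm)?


Formula: Tear strength = force / thickness
Substituting: Tear strength = 82.9010 / 1.5720
Result: 52.7360 N/mm


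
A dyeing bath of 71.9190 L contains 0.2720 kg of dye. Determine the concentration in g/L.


Formula: Conc = dye_mass(kg) / volume(L) * 1000
Substituting: Conc = 0.2720 / 71.9190 * 1000
Result: 3.7820 g/L


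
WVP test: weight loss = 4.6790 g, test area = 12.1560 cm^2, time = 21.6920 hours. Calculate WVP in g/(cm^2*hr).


Formula: WVP = loss / (area * time)
Substituting: WVP = 4.6790 / (12.1560 * 21.6920)
Result: 0.0177445 g/(cm^2*hr)


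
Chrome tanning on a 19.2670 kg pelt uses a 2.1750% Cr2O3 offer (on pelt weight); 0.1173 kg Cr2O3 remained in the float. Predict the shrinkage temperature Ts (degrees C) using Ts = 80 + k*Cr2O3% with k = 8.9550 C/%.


Offered = pelt * offer_pct / 100 = 19.2670 * 2.1750 / 100 = 0.4191 kg
Uptake = offered - residual = 0.4191 - 0.1173 = 0.3018 kg
Cr2O3% on pelt = uptake / pelt * 100 = 0.3018 / 19.2670 * 100 = 1.5662 %
Ts = 80 + k * Cr2O3% = 80 + 8.9550 * 1.5662 = 94.0252 C


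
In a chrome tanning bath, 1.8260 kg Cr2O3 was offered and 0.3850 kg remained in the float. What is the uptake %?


Formula: Uptake = (offered - residual) / offered * 100
Substituting: Uptake = (1.8260 - 0.3850) / 1.8260 * 100
Result: 78.9157 %


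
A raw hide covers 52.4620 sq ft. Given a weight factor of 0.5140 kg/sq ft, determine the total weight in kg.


Formula: Weight = area * weight_per_sqft
Substituting: Weight = 52.4620 * 0.5140
Result: 26.9655 kg


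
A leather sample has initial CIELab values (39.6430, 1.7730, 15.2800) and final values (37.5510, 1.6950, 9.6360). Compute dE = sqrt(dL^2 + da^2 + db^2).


dL = -2.0920, da = -0.078, db = -5.6440
dE = sqrt((-2.0920)^2 + (-0.078)^2 + (-5.6440)^2) = 6.0197


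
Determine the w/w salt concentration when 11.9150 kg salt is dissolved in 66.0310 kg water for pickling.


Formula: Conc = salt / (water + salt) * 100
Substituting: Conc = 11.9150 / (66.0310 + 11.9150) * 100
Result: 15.2862 %


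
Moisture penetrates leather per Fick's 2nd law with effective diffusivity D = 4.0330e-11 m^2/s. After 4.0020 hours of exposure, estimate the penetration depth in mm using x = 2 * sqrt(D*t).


t = 4.0020 hr * 3600 = 14407.2000 s
D * t = 4.0330e-11 * 14407.2000 = 5.8104e-07
x = 2 * sqrt(D*t) = 2 * sqrt(5.8104e-07) = 0.00152452 m = 1.5245 mm


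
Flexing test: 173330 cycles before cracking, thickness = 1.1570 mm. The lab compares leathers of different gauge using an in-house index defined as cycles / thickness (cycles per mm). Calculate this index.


Formula: Index = cycles / thickness
Substituting: Index = 173330 / 1.1570
Result: 149809.8531 cycles/mm


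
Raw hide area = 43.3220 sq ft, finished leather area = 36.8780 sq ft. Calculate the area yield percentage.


Formula: Yield = finished / raw * 100
Substituting: Yield = 36.8780 / 43.3220 * 100
Result: 85.1253 %


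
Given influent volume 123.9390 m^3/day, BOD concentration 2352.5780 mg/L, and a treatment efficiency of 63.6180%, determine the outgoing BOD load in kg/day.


Load_in = volume * conc / 1000 = 123.9390 * 2352.5780 / 1000 = 291.5762 kg/day
Removed = Load_in * eff / 100 = 291.5762 * 63.6180 / 100 = 185.4949 kg/day
Load_out = Load_in - Removed = 291.5762 - 185.4949 = 106.0812 kg/day


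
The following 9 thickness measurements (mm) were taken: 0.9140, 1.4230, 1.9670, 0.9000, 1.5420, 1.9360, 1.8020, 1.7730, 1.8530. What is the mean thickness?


Formula: Average = sum / n
Substituting: Average = 14.1100 / 9
Result: 1.5678 mm


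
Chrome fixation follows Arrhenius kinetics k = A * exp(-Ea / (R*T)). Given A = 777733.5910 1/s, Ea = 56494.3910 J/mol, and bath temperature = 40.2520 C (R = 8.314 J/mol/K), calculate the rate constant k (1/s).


T_K = T_C + 273.15 = 40.2520 + 273.15 = 313.4020 K
exponent = -Ea / (R * T_K) = -56494.3910 / (8.314 * 313.4020) = -21.6817
k = A * exp(exponent) = 777733.5910 * exp(-21.6817) = 2.9825e-04 1/s


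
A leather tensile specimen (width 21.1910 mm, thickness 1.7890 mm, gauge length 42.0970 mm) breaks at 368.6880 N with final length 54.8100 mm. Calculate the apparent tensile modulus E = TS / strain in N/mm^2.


TS = F / (w * t) = 368.6880 / (21.1910 * 1.7890) = 9.7252 N/mm^2
strain = (Lf - L0) / L0 = (54.8100 - 42.0970) / 42.0970 = 0.3020
E = TS / strain = 9.7252 / 0.3020 = 32.2033 N/mm^2


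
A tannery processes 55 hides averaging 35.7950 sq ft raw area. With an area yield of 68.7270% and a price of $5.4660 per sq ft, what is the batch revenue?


Raw_total = N * avg_area = 55 * 35.7950 = 1968.7250 sq ft
Finished = Raw_total * yield / 100 = 1968.7250 * 68.7270 / 100 = 1353.0456 sq ft
Value = Finished * price = 1353.0456 * 5.4660 = 7395.7474 $


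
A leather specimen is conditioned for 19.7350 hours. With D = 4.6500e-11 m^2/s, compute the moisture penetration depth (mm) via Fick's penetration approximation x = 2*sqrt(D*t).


t = 19.7350 hr * 3600 = 71046.0000 s
D * t = 4.6500e-11 * 71046.0000 = 3.3036e-06
x = 2 * sqrt(D*t) = 2 * sqrt(3.3036e-06) = 0.00363518 m = 3.6352 mm


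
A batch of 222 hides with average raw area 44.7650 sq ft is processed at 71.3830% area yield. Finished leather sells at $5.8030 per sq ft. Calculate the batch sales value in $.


Raw_total = N * avg_area = 222 * 44.7650 = 9937.8300 sq ft
Finished = Raw_total * yield / 100 = 9937.8300 * 71.3830 / 100 = 7093.9212 sq ft
Value = Finished * price = 7093.9212 * 5.8030 = 41166.0247 $


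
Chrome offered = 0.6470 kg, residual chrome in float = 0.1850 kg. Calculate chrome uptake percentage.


Formula: Uptake = (offered - residual) / offered * 100
Substituting: Uptake = (0.6470 - 0.1850) / 0.6470 * 100
Result: 71.4065 %


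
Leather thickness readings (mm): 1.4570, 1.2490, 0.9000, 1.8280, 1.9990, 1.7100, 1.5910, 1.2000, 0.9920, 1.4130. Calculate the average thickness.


Formula: Average = sum / n
Substituting: Average = 14.3390 / 10
Result: 1.4339 mm


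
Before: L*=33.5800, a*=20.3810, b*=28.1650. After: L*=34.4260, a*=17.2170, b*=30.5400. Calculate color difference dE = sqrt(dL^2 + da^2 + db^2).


dL = 0.8460, da = -3.1640, db = 2.3750
dE = sqrt(0.8460^2 + (-3.1640)^2 + 2.3750^2) = 4.0456


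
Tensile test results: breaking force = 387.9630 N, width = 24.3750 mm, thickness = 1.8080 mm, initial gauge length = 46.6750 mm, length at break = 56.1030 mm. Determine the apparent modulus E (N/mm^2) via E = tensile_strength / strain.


TS = F / (w * t) = 387.9630 / (24.3750 * 1.8080) = 8.8033 N/mm^2
strain = (Lf - L0) / L0 = (56.1030 - 46.6750) / 46.6750 = 0.2020
E = TS / strain = 8.8033 / 0.2020 = 43.5825 N/mm^2


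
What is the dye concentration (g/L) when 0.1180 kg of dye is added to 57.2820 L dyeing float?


Formula: Conc = dye_mass(kg) / volume(L) * 1000
Substituting: Conc = 0.1180 / 57.2820 * 1000
Result: 2.0600 g/L


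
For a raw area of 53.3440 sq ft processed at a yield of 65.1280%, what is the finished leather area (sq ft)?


Formula: finished = raw * yield / 100
Substituting: finished = 53.3440 * 65.1280 / 100
Result: 34.7419 sq ft


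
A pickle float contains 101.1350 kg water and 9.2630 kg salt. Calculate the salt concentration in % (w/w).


Formula: Conc = salt / (water + salt) * 100
Substituting: Conc = 9.2630 / (101.1350 + 9.2630) * 100
Result: 8.3906 %


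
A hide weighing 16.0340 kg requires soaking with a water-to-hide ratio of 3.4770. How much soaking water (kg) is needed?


Formula: Water = hide_weight * ratio
Substituting: Water = 16.0340 * 3.4770
Result: 55.7502 kg


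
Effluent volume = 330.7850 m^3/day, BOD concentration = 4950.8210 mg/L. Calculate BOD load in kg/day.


Formula: BOD_load = volume * conc / 1000
Substituting: BOD_load = 330.7850 * 4950.8210 / 1000
Result: 1637.6573 kg/day


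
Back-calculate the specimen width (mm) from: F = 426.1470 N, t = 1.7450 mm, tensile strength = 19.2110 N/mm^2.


Formula: w = F / (TS * t)
Substituting: w = 426.1470 / (19.2110 * 1.7450)
Result: 12.7120 mm


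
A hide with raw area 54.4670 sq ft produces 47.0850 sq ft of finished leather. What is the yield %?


Formula: Yield = finished / raw * 100
Substituting: Yield = 47.0850 / 54.4670 * 100
Result: 86.4468 %


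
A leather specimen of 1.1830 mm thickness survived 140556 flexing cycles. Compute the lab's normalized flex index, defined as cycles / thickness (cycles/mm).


Formula: Index = cycles / thickness
Substituting: Index = 140556 / 1.1830
Result: 118813.1868 cycles/mm


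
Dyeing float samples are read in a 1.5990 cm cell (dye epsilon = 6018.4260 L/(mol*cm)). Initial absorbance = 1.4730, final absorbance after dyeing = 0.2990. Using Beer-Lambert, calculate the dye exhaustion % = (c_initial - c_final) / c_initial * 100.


c_initial = A_i / (epsilon * l) = 1.4730 / (6018.4260 * 1.5990) = 1.5306e-04 mol/L
c_final = A_f / (epsilon * l) = 0.2990 / (6018.4260 * 1.5990) = 3.1070e-05 mol/L
Exhaustion = (c_initial - c_final) / c_initial * 100 = (1.5306e-04 - 3.1070e-05) / 1.5306e-04 * 100 = 79.7013 %


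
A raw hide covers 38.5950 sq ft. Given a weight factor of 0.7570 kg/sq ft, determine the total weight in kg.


Formula: Weight = area * weight_per_sqft
Substituting: Weight = 38.5950 * 0.7570
Result: 29.2164 kg


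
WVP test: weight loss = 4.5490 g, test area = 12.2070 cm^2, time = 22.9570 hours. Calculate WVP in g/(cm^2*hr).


Formula: WVP = loss / (area * time)
Substituting: WVP = 4.5490 / (12.2070 * 22.9570)
Result: 0.0162327 g/(cm^2*hr)


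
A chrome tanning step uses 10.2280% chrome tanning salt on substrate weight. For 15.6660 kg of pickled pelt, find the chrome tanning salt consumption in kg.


Formula: Chrome = substrate * pct / 100
Substituting: Chrome = 15.6660 * 10.2280 / 100
Result: 1.6023 kg


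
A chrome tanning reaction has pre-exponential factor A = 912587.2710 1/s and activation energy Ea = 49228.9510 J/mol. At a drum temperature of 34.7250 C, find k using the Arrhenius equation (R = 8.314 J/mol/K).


T_K = T_C + 273.15 = 34.7250 + 273.15 = 307.8750 K
exponent = -Ea / (R * T_K) = -49228.9510 / (8.314 * 307.8750) = -19.2325
k = A * exp(exponent) = 912587.2710 * exp(-19.2325) = 0.00405227 1/s


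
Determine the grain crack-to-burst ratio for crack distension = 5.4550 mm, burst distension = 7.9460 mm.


Formula: Ratio = crack / burst
Substituting: Ratio = 5.4550 / 7.9460
Result: 0.6865


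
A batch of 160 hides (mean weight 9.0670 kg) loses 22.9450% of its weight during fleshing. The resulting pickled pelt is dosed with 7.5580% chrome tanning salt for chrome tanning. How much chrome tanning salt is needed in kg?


Total_raw = N * avg_wt = 160 * 9.0670 = 1450.7200 kg
Substrate = Total_raw * (1 - loss/100) = 1450.7200 * (1 - 22.9450/100) = 1117.8523 kg
Chrome = Substrate * pct / 100 = 1117.8523 * 7.5580 / 100 = 84.4873 kg


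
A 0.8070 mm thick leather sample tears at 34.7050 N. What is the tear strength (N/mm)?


Formula: Tear strength = force / thickness
Substituting: Tear strength = 34.7050 / 0.8070
Result: 43.0050 N/mm


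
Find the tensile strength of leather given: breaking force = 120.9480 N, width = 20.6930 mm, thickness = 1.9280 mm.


Formula: TS = force / (width * thickness)
Substituting: TS = 120.9480 / (20.6930 * 1.9280)
Result: 3.0316 N/mm^2


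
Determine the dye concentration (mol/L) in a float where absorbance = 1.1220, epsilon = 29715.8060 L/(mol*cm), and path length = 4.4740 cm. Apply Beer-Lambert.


Formula: c = A / (epsilon * l)
Substituting: c = 1.1220 / (29715.8060 * 4.4740)
Result: 8.4394e-06 mol/L


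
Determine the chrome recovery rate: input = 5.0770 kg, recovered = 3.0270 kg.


Formula: Recovery = recovered / input * 100
Substituting: Recovery = 3.0270 / 5.0770 * 100
Result: 59.6218 %


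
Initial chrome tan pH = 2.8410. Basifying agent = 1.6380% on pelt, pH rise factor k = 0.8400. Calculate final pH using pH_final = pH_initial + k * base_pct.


Formula: pH_final = pH_initial + k * base_pct
Substituting: pH_final = 2.8410 + 0.8400 * 1.6380
Result: 4.2169


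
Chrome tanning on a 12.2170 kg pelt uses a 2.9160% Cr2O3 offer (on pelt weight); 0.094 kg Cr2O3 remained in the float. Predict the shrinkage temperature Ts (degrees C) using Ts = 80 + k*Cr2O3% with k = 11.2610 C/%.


Offered = pelt * offer_pct / 100 = 12.2170 * 2.9160 / 100 = 0.3562 kg
Uptake = offered - residual = 0.3562 - 0.094 = 0.2622 kg
Cr2O3% on pelt = uptake / pelt * 100 = 0.2622 / 12.2170 * 100 = 2.1466 %
Ts = 80 + k * Cr2O3% = 80 + 11.2610 * 2.1466 = 104.1726 C


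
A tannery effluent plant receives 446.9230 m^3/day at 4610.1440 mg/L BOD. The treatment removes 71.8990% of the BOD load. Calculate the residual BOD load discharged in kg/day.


Load_in = volume * conc / 1000 = 446.9230 * 4610.1440 / 1000 = 2060.3794 kg/day
Removed = Load_in * eff / 100 = 2060.3794 * 71.8990 / 100 = 1481.3922 kg/day
Load_out = Load_in - Removed = 2060.3794 - 1481.3922 = 578.9872 kg/day


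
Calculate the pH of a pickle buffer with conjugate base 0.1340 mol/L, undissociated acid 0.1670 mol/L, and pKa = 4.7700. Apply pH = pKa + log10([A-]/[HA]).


ratio = [A-] / [HA] = 0.1340 / 0.1670 = 0.8024
log10(ratio) = -0.0956117
pH = pKa + log10(ratio) = 4.7700 - 0.0956117 = 4.6744


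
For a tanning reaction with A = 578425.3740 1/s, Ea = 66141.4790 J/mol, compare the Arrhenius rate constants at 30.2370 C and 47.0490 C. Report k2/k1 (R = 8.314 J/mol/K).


T1 = 30.2370 + 273.15 = 303.3870 K; T2 = 47.0490 + 273.15 = 320.1990 K
k1 = A * exp(-Ea/(R*T1)) = 578425.3740 * exp(-66141.4790/(8.314*303.3870)) = 2.3667e-06 1/s
k2 = A * exp(-Ea/(R*T2)) = 578425.3740 * exp(-66141.4790/(8.314*320.1990)) = 9.3773e-06 1/s
k2/k1 = 9.3773e-06 / 2.3667e-06 = 3.9621


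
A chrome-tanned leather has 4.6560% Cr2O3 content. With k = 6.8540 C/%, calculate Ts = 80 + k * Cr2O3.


Formula: Ts = 80 + k * Cr2O3
Substituting: Ts = 80 + 6.8540 * 4.6560
Result: 111.9122 C


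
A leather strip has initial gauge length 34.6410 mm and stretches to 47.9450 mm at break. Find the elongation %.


Formula: Elongation = (Lf - L0) / L0 * 100
Substituting: Elongation = (47.9450 - 34.6410) / 34.6410 * 100
Result: 38.4054 %


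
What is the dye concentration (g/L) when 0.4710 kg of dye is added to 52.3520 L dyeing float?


Formula: Conc = dye_mass(kg) / volume(L) * 1000
Substituting: Conc = 0.4710 / 52.3520 * 1000
Result: 8.9968 g/L


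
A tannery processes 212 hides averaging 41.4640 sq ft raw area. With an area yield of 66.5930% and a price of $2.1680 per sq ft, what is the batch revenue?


Raw_total = N * avg_area = 212 * 41.4640 = 8790.3680 sq ft
Finished = Raw_total * yield / 100 = 8790.3680 * 66.5930 / 100 = 5853.7698 sq ft
Value = Finished * price = 5853.7698 * 2.1680 = 12690.9728 $


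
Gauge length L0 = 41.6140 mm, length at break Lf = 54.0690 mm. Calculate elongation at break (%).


Formula: Elongation = (Lf - L0) / L0 * 100
Substituting: Elongation = (54.0690 - 41.6140) / 41.6140 * 100
Result: 29.9298 %


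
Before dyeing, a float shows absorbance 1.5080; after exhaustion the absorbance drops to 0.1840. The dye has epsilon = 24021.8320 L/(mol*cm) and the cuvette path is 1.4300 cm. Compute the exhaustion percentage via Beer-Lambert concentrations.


c_initial = A_i / (epsilon * l) = 1.5080 / (24021.8320 * 1.4300) = 4.3899e-05 mol/L
c_final = A_f / (epsilon * l) = 0.1840 / (24021.8320 * 1.4300) = 5.3564e-06 mol/L
Exhaustion = (c_initial - c_final) / c_initial * 100 = (4.3899e-05 - 5.3564e-06) / 4.3899e-05 * 100 = 87.7984 %


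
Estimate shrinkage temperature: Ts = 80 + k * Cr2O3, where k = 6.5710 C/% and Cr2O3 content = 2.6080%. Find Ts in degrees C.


Formula: Ts = 80 + k * Cr2O3
Substituting: Ts = 80 + 6.5710 * 2.6080
Result: 97.1372 C


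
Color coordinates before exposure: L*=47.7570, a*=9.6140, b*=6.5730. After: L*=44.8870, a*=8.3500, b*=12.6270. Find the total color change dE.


dL = -2.8700, da = -1.2640, db = 6.0540
dE = sqrt((-2.8700)^2 + (-1.2640)^2 + 6.0540^2) = 6.8180


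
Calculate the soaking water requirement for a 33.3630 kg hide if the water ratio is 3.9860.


Formula: Water = hide_weight * ratio
Substituting: Water = 33.3630 * 3.9860
Result: 132.9849 kg


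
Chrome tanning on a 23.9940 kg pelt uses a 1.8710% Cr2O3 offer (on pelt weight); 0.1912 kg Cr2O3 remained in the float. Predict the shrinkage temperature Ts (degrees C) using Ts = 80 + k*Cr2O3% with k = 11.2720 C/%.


Offered = pelt * offer_pct / 100 = 23.9940 * 1.8710 / 100 = 0.4489 kg
Uptake = offered - residual = 0.4489 - 0.1912 = 0.2577 kg
Cr2O3% on pelt = uptake / pelt * 100 = 0.2577 / 23.9940 * 100 = 1.0741 %
Ts = 80 + k * Cr2O3% = 80 + 11.2720 * 1.0741 = 92.1076 C


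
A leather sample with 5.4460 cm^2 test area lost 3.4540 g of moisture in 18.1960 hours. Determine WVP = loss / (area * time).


Formula: WVP = loss / (area * time)
Substituting: WVP = 3.4540 / (5.4460 * 18.1960)
Result: 0.0348553 g/(cm^2*hr)


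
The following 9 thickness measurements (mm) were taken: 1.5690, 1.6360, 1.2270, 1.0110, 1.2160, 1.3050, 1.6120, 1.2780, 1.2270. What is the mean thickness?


Formula: Average = sum / n
Substituting: Average = 12.0810 / 9
Result: 1.3423 mm


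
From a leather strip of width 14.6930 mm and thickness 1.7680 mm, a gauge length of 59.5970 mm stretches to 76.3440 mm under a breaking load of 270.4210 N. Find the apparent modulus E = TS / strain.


TS = F / (w * t) = 270.4210 / (14.6930 * 1.7680) = 10.4099 N/mm^2
strain = (Lf - L0) / L0 = (76.3440 - 59.5970) / 59.5970 = 0.2810
E = TS / strain = 10.4099 / 0.2810 = 37.0455 N/mm^2


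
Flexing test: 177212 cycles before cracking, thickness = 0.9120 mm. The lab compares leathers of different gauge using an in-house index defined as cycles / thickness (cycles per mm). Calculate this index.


Formula: Index = cycles / thickness
Substituting: Index = 177212 / 0.9120
Result: 194311.4035 cycles/mm


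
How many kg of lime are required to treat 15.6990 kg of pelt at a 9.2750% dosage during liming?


Formula: Lime = substrate * pct / 100
Substituting: Lime = 15.6990 * 9.2750 / 100
Result: 1.4561 kg


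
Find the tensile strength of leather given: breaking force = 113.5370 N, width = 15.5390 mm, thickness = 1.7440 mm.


Formula: TS = force / (width * thickness)
Substituting: TS = 113.5370 / (15.5390 * 1.7440)
Result: 4.1896 N/mm^2


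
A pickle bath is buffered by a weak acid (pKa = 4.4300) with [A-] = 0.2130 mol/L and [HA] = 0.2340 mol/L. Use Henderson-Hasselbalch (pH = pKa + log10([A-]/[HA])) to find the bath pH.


ratio = [A-] / [HA] = 0.2130 / 0.2340 = 0.9103
log10(ratio) = -0.0408363
pH = pKa + log10(ratio) = 4.4300 - 0.0408363 = 4.3892


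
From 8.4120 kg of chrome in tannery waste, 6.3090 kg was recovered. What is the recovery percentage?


Formula: Recovery = recovered / input * 100
Substituting: Recovery = 6.3090 / 8.4120 * 100
Result: 75.0000 %


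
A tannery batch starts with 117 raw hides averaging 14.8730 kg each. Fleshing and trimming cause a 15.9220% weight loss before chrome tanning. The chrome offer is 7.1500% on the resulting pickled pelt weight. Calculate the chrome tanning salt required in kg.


Total_raw = N * avg_wt = 117 * 14.8730 = 1740.1410 kg
Substrate = Total_raw * (1 - loss/100) = 1740.1410 * (1 - 15.9220/100) = 1463.0757 kg
Chrome = Substrate * pct / 100 = 1463.0757 * 7.1500 / 100 = 104.6099 kg


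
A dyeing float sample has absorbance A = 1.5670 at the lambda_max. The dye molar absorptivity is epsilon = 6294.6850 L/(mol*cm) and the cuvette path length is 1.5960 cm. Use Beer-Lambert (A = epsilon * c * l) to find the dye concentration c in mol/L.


Formula: c = A / (epsilon * l)
Substituting: c = 1.5670 / (6294.6850 * 1.5960)
Result: 1.5598e-04 mol/L


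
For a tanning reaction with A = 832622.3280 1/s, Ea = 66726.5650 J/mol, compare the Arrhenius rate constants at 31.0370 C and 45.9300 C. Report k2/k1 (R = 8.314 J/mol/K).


T1 = 31.0370 + 273.15 = 304.1870 K; T2 = 45.9300 + 273.15 = 319.0800 K
k1 = A * exp(-Ea/(R*T1)) = 832622.3280 * exp(-66726.5650/(8.314*304.1870)) = 2.8962e-06 1/s
k2 = A * exp(-Ea/(R*T2)) = 832622.3280 * exp(-66726.5650/(8.314*319.0800)) = 9.9233e-06 1/s
k2/k1 = 9.9233e-06 / 2.8962e-06 = 3.4263


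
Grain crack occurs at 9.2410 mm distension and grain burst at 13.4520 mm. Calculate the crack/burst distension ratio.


Formula: Ratio = crack / burst
Substituting: Ratio = 9.2410 / 13.4520
Result: 0.6870


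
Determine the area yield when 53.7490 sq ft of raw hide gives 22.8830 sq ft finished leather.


Formula: Yield = finished / raw * 100
Substituting: Yield = 22.8830 / 53.7490 * 100
Result: 42.5738 %


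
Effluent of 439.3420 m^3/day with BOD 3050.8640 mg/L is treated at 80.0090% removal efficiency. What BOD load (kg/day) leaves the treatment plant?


Load_in = volume * conc / 1000 = 439.3420 * 3050.8640 / 1000 = 1340.3727 kg/day
Removed = Load_in * eff / 100 = 1340.3727 * 80.0090 / 100 = 1072.4188 kg/day
Load_out = Load_in - Removed = 1340.3727 - 1072.4188 = 267.9539 kg/day


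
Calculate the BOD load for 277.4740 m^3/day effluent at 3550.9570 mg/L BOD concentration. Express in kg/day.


Formula: BOD_load = volume * conc / 1000
Substituting: BOD_load = 277.4740 * 3550.9570 / 1000
Result: 985.2982 kg/day


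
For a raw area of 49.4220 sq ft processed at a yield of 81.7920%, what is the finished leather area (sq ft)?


Formula: finished = raw * yield / 100
Substituting: finished = 49.4220 * 81.7920 / 100
Result: 40.4232 sq ft


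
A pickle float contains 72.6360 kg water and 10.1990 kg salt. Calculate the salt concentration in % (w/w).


Formula: Conc = salt / (water + salt) * 100
Substituting: Conc = 10.1990 / (72.6360 + 10.1990) * 100
Result: 12.3124 %


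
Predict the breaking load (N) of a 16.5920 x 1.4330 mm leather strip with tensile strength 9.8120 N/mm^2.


Formula: F = TS * w * t
Substituting: F = 9.8120 * 16.5920 * 1.4330
Result: 233.2934 N


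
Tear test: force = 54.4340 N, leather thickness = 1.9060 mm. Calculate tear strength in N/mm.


Formula: Tear strength = force / thickness
Substituting: Tear strength = 54.4340 / 1.9060
Result: 28.5593 N/mm


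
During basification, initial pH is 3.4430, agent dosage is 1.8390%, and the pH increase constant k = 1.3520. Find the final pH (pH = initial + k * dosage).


Formula: pH_final = pH_initial + k * base_pct
Substituting: pH_final = 3.4430 + 1.3520 * 1.8390
Result: 5.9293


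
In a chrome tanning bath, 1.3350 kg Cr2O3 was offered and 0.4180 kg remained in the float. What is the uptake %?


Formula: Uptake = (offered - residual) / offered * 100
Substituting: Uptake = (1.3350 - 0.4180) / 1.3350 * 100
Result: 68.6891 %


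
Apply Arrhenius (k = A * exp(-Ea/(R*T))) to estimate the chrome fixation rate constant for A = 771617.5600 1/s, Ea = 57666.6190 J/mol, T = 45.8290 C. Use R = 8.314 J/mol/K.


T_K = T_C + 273.15 = 45.8290 + 273.15 = 318.9790 K
exponent = -Ea / (R * T_K) = -57666.6190 / (8.314 * 318.9790) = -21.7446
k = A * exp(exponent) = 771617.5600 * exp(-21.7446) = 2.7786e-04 1/s


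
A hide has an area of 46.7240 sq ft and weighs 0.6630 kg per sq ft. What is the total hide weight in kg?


Formula: Weight = area * weight_per_sqft
Substituting: Weight = 46.7240 * 0.6630
Result: 30.9780 kg


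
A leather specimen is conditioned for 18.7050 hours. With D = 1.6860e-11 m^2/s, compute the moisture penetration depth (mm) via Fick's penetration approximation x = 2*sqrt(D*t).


t = 18.7050 hr * 3600 = 67338.0000 s
D * t = 1.6860e-11 * 67338.0000 = 1.1353e-06
x = 2 * sqrt(D*t) = 2 * sqrt(1.1353e-06) = 0.00213103 m = 2.1310 mm


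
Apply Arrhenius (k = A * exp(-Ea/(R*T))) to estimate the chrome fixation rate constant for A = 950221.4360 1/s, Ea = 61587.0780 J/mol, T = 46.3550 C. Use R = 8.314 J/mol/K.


T_K = T_C + 273.15 = 46.3550 + 273.15 = 319.5050 K
exponent = -Ea / (R * T_K) = -61587.0780 / (8.314 * 319.5050) = -23.1847
k = A * exp(exponent) = 950221.4360 * exp(-23.1847) = 8.1064e-05 1/s


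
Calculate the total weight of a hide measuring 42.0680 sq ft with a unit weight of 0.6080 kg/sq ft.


Formula: Weight = area * weight_per_sqft
Substituting: Weight = 42.0680 * 0.6080
Result: 25.5773 kg


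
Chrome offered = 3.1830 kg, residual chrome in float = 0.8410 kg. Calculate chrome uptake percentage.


Formula: Uptake = (offered - residual) / offered * 100
Substituting: Uptake = (3.1830 - 0.8410) / 3.1830 * 100
Result: 73.5784 %


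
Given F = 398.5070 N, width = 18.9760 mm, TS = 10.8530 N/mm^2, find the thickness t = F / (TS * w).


Formula: t = F / (TS * w)
Substituting: t = 398.5070 / (10.8530 * 18.9760)
Result: 1.9350 mm


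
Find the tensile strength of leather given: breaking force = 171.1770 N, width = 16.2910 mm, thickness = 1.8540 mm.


Formula: TS = force / (width * thickness)
Substituting: TS = 171.1770 / (16.2910 * 1.8540)
Result: 5.6675 N/mm^2


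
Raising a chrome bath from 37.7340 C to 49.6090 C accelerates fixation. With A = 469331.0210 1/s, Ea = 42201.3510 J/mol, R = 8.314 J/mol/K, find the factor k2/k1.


T1 = 37.7340 + 273.15 = 310.8840 K; T2 = 49.6090 + 273.15 = 322.7590 K
k1 = A * exp(-Ea/(R*T1)) = 469331.0210 * exp(-42201.3510/(8.314*310.8840)) = 0.0380684 1/s
k2 = A * exp(-Ea/(R*T2)) = 469331.0210 * exp(-42201.3510/(8.314*322.7590)) = 0.0694152 1/s
k2/k1 = 0.0694152 / 0.0380684 = 1.8234


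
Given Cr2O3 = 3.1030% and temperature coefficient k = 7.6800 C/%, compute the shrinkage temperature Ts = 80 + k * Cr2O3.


Formula: Ts = 80 + k * Cr2O3
Substituting: Ts = 80 + 7.6800 * 3.1030
Result: 103.8310 C


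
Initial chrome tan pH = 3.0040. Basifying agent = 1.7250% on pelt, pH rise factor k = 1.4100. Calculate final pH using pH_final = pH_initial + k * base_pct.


Formula: pH_final = pH_initial + k * base_pct
Substituting: pH_final = 3.0040 + 1.4100 * 1.7250
Result: 5.4362


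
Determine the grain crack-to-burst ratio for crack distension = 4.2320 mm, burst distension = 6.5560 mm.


Formula: Ratio = crack / burst
Substituting: Ratio = 4.2320 / 6.5560
Result: 0.6455


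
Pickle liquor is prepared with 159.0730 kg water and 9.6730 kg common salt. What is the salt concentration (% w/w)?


Formula: Conc = salt / (water + salt) * 100
Substituting: Conc = 9.6730 / (159.0730 + 9.6730) * 100
Result: 5.7323 %


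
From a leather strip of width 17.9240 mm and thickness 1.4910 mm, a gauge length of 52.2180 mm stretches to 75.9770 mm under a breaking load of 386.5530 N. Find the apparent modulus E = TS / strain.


TS = F / (w * t) = 386.5530 / (17.9240 * 1.4910) = 14.4643 N/mm^2
strain = (Lf - L0) / L0 = (75.9770 - 52.2180) / 52.2180 = 0.4550
E = TS / strain = 14.4643 / 0.4550 = 31.7899 N/mm^2


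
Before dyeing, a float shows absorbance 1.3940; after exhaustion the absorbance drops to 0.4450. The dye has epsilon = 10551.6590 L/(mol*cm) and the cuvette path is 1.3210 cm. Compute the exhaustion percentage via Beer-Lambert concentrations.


c_initial = A_i / (epsilon * l) = 1.3940 / (10551.6590 * 1.3210) = 1.0001e-04 mol/L
c_final = A_f / (epsilon * l) = 0.4450 / (10551.6590 * 1.3210) = 3.1925e-05 mol/L
Exhaustion = (c_initial - c_final) / c_initial * 100 = (1.0001e-04 - 3.1925e-05) / 1.0001e-04 * 100 = 68.0775 %


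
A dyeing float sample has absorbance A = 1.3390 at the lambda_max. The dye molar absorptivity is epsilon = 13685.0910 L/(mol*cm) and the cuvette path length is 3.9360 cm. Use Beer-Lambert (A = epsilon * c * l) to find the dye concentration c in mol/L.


Formula: c = A / (epsilon * l)
Substituting: c = 1.3390 / (13685.0910 * 3.9360)
Result: 2.4859e-05 mol/L


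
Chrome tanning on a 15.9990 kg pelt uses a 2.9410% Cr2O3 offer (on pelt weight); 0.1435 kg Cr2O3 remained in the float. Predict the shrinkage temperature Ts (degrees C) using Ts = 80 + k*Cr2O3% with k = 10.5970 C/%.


Offered = pelt * offer_pct / 100 = 15.9990 * 2.9410 / 100 = 0.4705 kg
Uptake = offered - residual = 0.4705 - 0.1435 = 0.3270 kg
Cr2O3% on pelt = uptake / pelt * 100 = 0.3270 / 15.9990 * 100 = 2.0441 %
Ts = 80 + k * Cr2O3% = 80 + 10.5970 * 2.0441 = 101.6610 C


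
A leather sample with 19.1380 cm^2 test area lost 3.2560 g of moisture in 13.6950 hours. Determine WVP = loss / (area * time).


Formula: WVP = loss / (area * time)
Substituting: WVP = 3.2560 / (19.1380 * 13.6950)
Result: 0.012423 g/(cm^2*hr)


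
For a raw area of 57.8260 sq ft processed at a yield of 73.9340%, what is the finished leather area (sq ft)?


Formula: finished = raw * yield / 100
Substituting: finished = 57.8260 * 73.9340 / 100
Result: 42.7531 sq ft


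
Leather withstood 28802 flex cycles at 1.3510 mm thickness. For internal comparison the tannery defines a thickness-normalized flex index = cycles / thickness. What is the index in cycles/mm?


Formula: Index = cycles / thickness
Substituting: Index = 28802 / 1.3510
Result: 21319.0229 cycles/mm


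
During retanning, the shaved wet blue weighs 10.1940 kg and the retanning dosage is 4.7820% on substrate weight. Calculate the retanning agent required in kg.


Formula: Retan = substrate * pct / 100
Substituting: Retan = 10.1940 * 4.7820 / 100
Result: 0.4875 kg


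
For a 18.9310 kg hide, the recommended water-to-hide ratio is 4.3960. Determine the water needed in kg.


Formula: Water = hide_weight * ratio
Substituting: Water = 18.9310 * 4.3960
Result: 83.2207 kg


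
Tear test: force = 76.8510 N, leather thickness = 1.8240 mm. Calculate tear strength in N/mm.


Formula: Tear strength = force / thickness
Substituting: Tear strength = 76.8510 / 1.8240
Result: 42.1332 N/mm


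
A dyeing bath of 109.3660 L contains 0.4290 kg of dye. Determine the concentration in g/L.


Formula: Conc = dye_mass(kg) / volume(L) * 1000
Substituting: Conc = 0.4290 / 109.3660 * 1000
Result: 3.9226 g/L


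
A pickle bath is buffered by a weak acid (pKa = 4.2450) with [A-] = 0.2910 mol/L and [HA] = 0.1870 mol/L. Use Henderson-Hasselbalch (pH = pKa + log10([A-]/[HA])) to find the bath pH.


ratio = [A-] / [HA] = 0.2910 / 0.1870 = 1.5561
log10(ratio) = 0.1921
pH = pKa + log10(ratio) = 4.2450 + 0.1921 = 4.4371


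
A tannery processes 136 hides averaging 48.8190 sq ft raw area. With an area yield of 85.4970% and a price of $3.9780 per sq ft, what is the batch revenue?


Raw_total = N * avg_area = 136 * 48.8190 = 6639.3840 sq ft
Finished = Raw_total * yield / 100 = 6639.3840 * 85.4970 / 100 = 5676.4741 sq ft
Value = Finished * price = 5676.4741 * 3.9780 = 22581.0141 $


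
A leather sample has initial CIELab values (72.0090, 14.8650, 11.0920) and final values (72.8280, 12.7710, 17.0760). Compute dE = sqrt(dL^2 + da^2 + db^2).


dL = 0.8190, da = -2.0940, db = 5.9840
dE = sqrt(0.8190^2 + (-2.0940)^2 + 5.9840^2) = 6.3925


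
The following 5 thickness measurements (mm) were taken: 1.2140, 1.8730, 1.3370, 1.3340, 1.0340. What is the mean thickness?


Formula: Average = sum / n
Substituting: Average = 6.7920 / 5
Result: 1.3584 mm
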